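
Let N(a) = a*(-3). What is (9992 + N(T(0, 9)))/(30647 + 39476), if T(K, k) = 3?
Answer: 9983/70123 ≈ 0.14236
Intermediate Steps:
N(a) = -3*a
(9992 + N(T(0, 9)))/(30647 + 39476) = (9992 - 3*3)/(30647 + 39476) = (9992 - 9)/70123 = 9983*(1/70123) = 9983/70123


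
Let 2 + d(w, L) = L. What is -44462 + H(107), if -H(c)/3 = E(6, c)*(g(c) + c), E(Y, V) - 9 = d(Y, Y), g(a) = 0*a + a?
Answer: -52808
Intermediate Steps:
d(w, L) = -2 + L
g(a) = a (g(a) = 0 + a = a)
E(Y, V) = 7 + Y (E(Y, V) = 9 + (-2 + Y) = 7 + Y)
H(c) = -78*c (H(c) = -3*(7 + 6)*(c + c) = -39*2*c = -78*c)
-44462 + H(107) = -44462 - 78*107 = -44462 - 8346 = -52808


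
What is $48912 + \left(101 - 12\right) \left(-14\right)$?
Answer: $47666$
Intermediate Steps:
$48912 + \left(101 - 12\right) \left(-14\right) = 48912 + 89 \left(-14\right) = 48912 - 1246 = 47666$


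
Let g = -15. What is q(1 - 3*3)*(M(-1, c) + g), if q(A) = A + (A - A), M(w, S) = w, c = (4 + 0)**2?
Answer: 128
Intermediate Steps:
c = 16 (c = 4**2 = 16)
q(A) = A (q(A) = A + 0 = A)
q(1 - 3*3)*(M(-1, c) + g) = (1 - 3*3)*(-1 - 15) = (1 - 9)*(-16) = -8*(-16) = 128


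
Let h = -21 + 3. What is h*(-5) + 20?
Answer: 110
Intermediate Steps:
h = -18
h*(-5) + 20 = -18*(-5) + 20 = 90 + 20 = 110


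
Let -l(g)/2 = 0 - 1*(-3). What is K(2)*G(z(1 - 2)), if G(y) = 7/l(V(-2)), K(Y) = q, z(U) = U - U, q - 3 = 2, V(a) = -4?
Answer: -35/6 ≈ -5.8333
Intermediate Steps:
l(g) = -6 (l(g) = -2*(0 - 1*(-3)) = -2*(0 + 3) = -2*3 = -6)
q = 5 (q = 3 + 2 = 5)
z(U) = 0
K(Y) = 5
G(y) = -7/6 (G(y) = 7/(-6) = 7*(-⅙) = -7/6)
K(2)*G(z(1 - 2)) = 5*(-7/6) = -35/6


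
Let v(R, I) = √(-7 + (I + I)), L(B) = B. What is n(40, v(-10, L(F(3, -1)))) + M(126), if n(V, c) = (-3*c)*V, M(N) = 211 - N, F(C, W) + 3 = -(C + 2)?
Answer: 85 - 120*I*√23 ≈ 85.0 - 575.5*I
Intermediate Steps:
F(C, W) = -5 - C (F(C, W) = -3 - (C + 2) = -3 - (2 + C) = -3 + (-2 - C) = -5 - C)
v(R, I) = √(-7 + 2*I)
n(V, c) = -3*V*c
n(40, v(-10, L(F(3, -1)))) + M(126) = -3*40*√(-7 + 2*(-5 - 1*3)) + (211 - 1*126) = -3*40*√(-7 + 2*(-5 - 3)) + (211 - 126) = -3*40*√(-7 + 2*(-8)) + 85 = -3*40*√(-7 - 16) + 85 = -3*40*√(-23) + 85 = -3*40*I*√23 + 85 = -120*I*√23 + 85 = 85 - 120*I*√23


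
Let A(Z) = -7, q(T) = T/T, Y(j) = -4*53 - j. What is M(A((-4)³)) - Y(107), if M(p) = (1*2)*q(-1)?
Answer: 321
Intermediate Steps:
Y(j) = -212 - j
q(T) = 1
M(p) = 2 (M(p) = (1*2)*1 = 2*1 = 2)
M(A((-4)³)) - Y(107) = 2 - (-212 - 1*107) = 2 - (-212 - 107) = 2 - 1*(-319) = 2 + 319 = 321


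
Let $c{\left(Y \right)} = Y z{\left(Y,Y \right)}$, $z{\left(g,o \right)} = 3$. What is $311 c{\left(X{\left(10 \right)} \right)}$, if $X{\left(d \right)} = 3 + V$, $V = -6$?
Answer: $-2799$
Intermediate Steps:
$X{\left(d \right)} = -3$ ($X{\left(d \right)} = 3 - 6 = -3$)
$c{\left(Y \right)} = 3 Y$ ($c{\left(Y \right)} = Y 3 = 3 Y$)
$311 c{\left(X{\left(10 \right)} \right)} = 311 \cdot 3 \left(-3\right) = 311 \left(-9\right) = -2799$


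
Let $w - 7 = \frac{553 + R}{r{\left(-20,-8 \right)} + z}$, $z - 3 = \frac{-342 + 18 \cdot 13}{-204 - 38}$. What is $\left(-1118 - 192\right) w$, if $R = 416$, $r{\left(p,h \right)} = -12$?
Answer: $\frac{9607016}{69} \approx 1.3923 \cdot 10^{5}$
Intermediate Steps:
$z = \frac{417}{121}$ ($z = 3 + \frac{-342 + 18 \cdot 13}{-204 - 38} = 3 + \frac{-342 + 234}{-242} = 3 - - \frac{54}{121} = 3 + \frac{54}{121} = \frac{417}{121} \approx 3.4463$)
$w = - \frac{36668}{345}$ ($w = 7 + \frac{553 + 416}{-12 + \frac{417}{121}} = 7 + \frac{969}{- \frac{1035}{121}} = 7 + 969 \left(- \frac{121}{1035}\right) = 7 - \frac{39083}{345} = - \frac{36668}{345} \approx -106.28$)
$\left(-1118 - 192\right) w = \left(-1118 - 192\right) \left(- \frac{36668}{345}\right) = \left(-1310\right) \left(- \frac{36668}{345}\right) = \frac{9607016}{69}$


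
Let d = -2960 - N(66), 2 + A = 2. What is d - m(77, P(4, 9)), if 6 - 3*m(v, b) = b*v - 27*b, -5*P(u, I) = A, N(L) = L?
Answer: -3028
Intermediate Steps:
A = 0 (A = -2 + 2 = 0)
P(u, I) = 0 (P(u, I) = -⅕*0 = 0)
m(v, b) = 2 + 9*b - b*v/3 (m(v, b) = 2 - (b*v - 27*b)/3 = 2 - (-27*b + b*v)/3 = 2 + (9*b - b*v/3) = 2 + 9*b - b*v/3)
d = -3026 (d = -2960 - 1*66 = -2960 - 66 = -3026)
d - m(77, P(4, 9)) = -3026 - (2 + 9*0 - ⅓*0*77) = -3026 - (2 + 0 + 0) = -3026 - 1*2 = -3026 - 2 = -3028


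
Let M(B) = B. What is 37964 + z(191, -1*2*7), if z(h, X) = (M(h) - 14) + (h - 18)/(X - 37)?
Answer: 1945018/51 ≈ 38138.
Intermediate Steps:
z(h, X) = -14 + h + (-18 + h)/(-37 + X) (z(h, X) = (h - 14) + (h - 18)/(X - 37) = (-14 + h) + (-18 + h)/(-37 + X) = -14 + h + (-18 + h)/(-37 + X))
37964 + z(191, -1*2*7) = 37964 + (500 - 36*191 - 14*(-1*2)*7 + (-1*2*7)*191)/(-37 - 1*2*7) = 37964 + (500 - 6876 - (-28)*7 - 2*7*191)/(-37 - 2*7) = 37964 + (500 - 6876 - 14*(-14) - 14*191)/(-37 - 14) = 37964 + (500 - 6876 + 196 - 2674)/(-51) = 37964 - 1/51*(-8854) = 37964 + 8854/51 = 1945018/51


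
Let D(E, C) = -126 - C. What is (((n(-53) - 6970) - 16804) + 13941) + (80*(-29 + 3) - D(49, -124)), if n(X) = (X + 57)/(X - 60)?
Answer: -1345947/113 ≈ -11911.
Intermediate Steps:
n(X) = (57 + X)/(-60 + X)
(((n(-53) - 6970) - 16804) + 13941) + (80*(-29 + 3) - D(49, -124)) = ((((57 - 53)/(-60 - 53) - 6970) - 16804) + 13941) + (80*(-29 + 3) - (-126 - 1*(-124))) = (((4/(-113) - 6970) - 16804) + 13941) + (80*(-26) - (-126 + 124)) = (((-1/113*4 - 6970) - 16804) + 13941) + (-2080 - 1*(-2)) = (((-4/113 - 6970) - 16804) + 13941) + (-2080 + 2) = ((-787614/113 - 16804) + 13941) - 2078 = (-2686466/113 + 13941) - 2078 = -1111133/113 - 2078 = -1345947/113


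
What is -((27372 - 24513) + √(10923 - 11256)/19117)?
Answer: -2859 - 3*I*√37/19117 ≈ -2859.0 - 0.00095456*I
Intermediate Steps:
-((27372 - 24513) + √(10923 - 11256)/19117) = -(2859 + √(-333)*(1/19117)) = -(2859 + (3*I*√37)*(1/19117)) = -(2859 + 3*I*√37/19117) = -2859 - 3*I*√37/19117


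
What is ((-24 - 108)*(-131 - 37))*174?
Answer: 3858624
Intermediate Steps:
((-24 - 108)*(-131 - 37))*174 = -132*(-168)*174 = 22176*174 = 3858624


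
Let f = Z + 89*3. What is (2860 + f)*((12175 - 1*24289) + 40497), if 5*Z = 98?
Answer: 446549739/5 ≈ 8.9310e+7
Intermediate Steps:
Z = 98/5 (Z = (⅕)*98 = 98/5 ≈ 19.600)
f = 1433/5 (f = 98/5 + 89*3 = 98/5 + 267 = 1433/5 ≈ 286.60)
(2860 + f)*((12175 - 1*24289) + 40497) = (2860 + 1433/5)*((12175 - 1*24289) + 40497) = 15733*((12175 - 24289) + 40497)/5 = 15733*(-12114 + 40497)/5 = (15733/5)*28383 = 446549739/5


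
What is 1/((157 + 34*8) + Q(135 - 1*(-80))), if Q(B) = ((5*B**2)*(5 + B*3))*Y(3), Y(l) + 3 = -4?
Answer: -1/1051618321 ≈ -9.5092e-10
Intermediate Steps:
Y(l) = -7 (Y(l) = -3 - 4 = -7)
Q(B) = -35*B**2*(5 + 3*B) (Q(B) = ((5*B**2)*(5 + B*3))*(-7) = ((5*B**2)*(5 + 3*B))*(-7) = (5*B**2*(5 + 3*B))*(-7) = -35*B**2*(5 + 3*B))
1/((157 + 34*8) + Q(135 - 1*(-80))) = 1/((157 + 34*8) + (135 - 1*(-80))**2*(-175 - 105*(135 - 1*(-80)))) = 1/((157 + 272) + (135 + 80)**2*(-175 - 105*(135 + 80))) = 1/(429 + 215**2*(-175 - 105*215)) = 1/(429 + 46225*(-175 - 22575)) = 1/(429 + 46225*(-22750)) = 1/(429 - 1051618750) = 1/(-1051618321) = -1/1051618321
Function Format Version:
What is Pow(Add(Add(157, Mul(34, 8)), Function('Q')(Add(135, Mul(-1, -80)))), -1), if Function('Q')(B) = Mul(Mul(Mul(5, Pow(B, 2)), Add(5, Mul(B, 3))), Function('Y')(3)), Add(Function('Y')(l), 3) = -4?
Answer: Rational(-1, 1051618321) ≈ -9.5092e-10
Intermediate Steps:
Function('Y')(l) = -7 (Function('Y')(l) = Add(-3, -4) = -7)
Function('Q')(B) = Mul(-35, Pow(B, 2), Add(5, Mul(3, B))) (Function('Q')(B) = Mul(Mul(Mul(5, Pow(B, 2)), Add(5, Mul(B, 3))), -7) = Mul(Mul(Mul(5, Pow(B, 2)), Add(5, Mul(3, B))), -7) = Mul(Mul(5, Pow(B, 2), Add(5, Mul(3, B))), -7) = Mul(-35, Pow(B, 2), Add(5, Mul(3, B))))
Pow(Add(Add(157, Mul(34, 8)), Function('Q')(Add(135, Mul(-1, -80)))), -1) = Pow(Add(Add(157, Mul(34, 8)), Mul(Pow(Add(135, Mul(-1, -80)), 2), Add(-175, Mul(-105, Add(135, Mul(-1, -80)))))), -1) = Pow(Add(Add(157, 272), Mul(Pow(Add(135, 80), 2), Add(-175, Mul(-105, Add(135, 80))))), -1) = Pow(Add(429, Mul(Pow(215, 2), Add(-175, Mul(-105, 215)))), -1) = Pow(Add(429, Mul(46225, Add(-175, -22575))), -1) = Pow(Add(429, Mul(46225, -22750)), -1) = Pow(Add(429, -1051618750), -1) = Pow(-1051618321, -1) = Rational(-1, 1051618321)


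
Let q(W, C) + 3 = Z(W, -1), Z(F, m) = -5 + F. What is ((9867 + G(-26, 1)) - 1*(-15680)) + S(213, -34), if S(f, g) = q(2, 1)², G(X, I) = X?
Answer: 25557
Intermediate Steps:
q(W, C) = -8 + W (q(W, C) = -3 + (-5 + W) = -8 + W)
S(f, g) = 36 (S(f, g) = (-8 + 2)² = (-6)² = 36)
((9867 + G(-26, 1)) - 1*(-15680)) + S(213, -34) = ((9867 - 26) - 1*(-15680)) + 36 = (9841 + 15680) + 36 = 25521 + 36 = 25557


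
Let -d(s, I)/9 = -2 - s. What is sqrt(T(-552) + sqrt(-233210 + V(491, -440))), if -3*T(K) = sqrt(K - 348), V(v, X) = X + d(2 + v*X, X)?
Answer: sqrt(I)*sqrt(-10 + sqrt(2177974)) ≈ 27.072 + 27.072*I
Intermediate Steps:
d(s, I) = 18 + 9*s (d(s, I) = -9*(-2 - s) = 18 + 9*s)
V(v, X) = 36 + X + 9*X*v (V(v, X) = X + (18 + 9*(2 + v*X)) = X + (18 + 9*(2 + X*v)) = X + (18 + (18 + 9*X*v)) = X + (36 + 9*X*v) = 36 + X + 9*X*v)
T(K) = -sqrt(-348 + K)/3 (T(K) = -sqrt(K - 348)/3 = -sqrt(-348 + K)/3)
sqrt(T(-552) + sqrt(-233210 + V(491, -440))) = sqrt(-sqrt(-348 - 552)/3 + sqrt(-233210 + (36 - 440 + 9*(-440)*491))) = sqrt(-10*I + sqrt(-233210 + (36 - 440 - 1944360))) = sqrt(-10*I + sqrt(-233210 - 1944764)) = sqrt(-10*I + sqrt(-2177974)) = sqrt(-10*I + I*sqrt(2177974))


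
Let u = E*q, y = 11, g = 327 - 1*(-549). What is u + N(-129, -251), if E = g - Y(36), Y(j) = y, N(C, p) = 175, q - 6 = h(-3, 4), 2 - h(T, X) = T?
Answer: 9690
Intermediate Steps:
h(T, X) = 2 - T
q = 11 (q = 6 + (2 - 1*(-3)) = 6 + (2 + 3) = 6 + 5 = 11)
g = 876 (g = 327 + 549 = 876)
Y(j) = 11
E = 865 (E = 876 - 1*11 = 876 - 11 = 865)
u = 9515 (u = 865*11 = 9515)
u + N(-129, -251) = 9515 + 175 = 9690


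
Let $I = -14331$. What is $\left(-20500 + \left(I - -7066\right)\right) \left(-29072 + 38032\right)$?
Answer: $-248774400$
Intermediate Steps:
$\left(-20500 + \left(I - -7066\right)\right) \left(-29072 + 38032\right) = \left(-20500 - 7265\right) \left(-29072 + 38032\right) = \left(-20500 + \left(-14331 + 7066\right)\right) 8960 = \left(-20500 - 7265\right) 8960 = \left(-27765\right) 8960 = -248774400$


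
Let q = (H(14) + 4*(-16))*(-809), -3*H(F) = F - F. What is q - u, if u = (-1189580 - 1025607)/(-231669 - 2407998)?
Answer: 136669183405/2639667 ≈ 51775.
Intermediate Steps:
H(F) = 0 (H(F) = -(F - F)/3 = -⅓*0 = 0)
q = 51776 (q = (0 + 4*(-16))*(-809) = (0 - 64)*(-809) = -64*(-809) = 51776)
u = 2215187/2639667 (u = -2215187/(-2639667) = -2215187*(-1/2639667) = 2215187/2639667 ≈ 0.83919)
q - u = 51776 - 1*2215187/2639667 = 51776 - 2215187/2639667 = 136669183405/2639667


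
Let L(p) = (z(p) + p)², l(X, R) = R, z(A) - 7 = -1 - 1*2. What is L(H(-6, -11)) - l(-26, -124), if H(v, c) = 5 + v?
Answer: 133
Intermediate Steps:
z(A) = 4 (z(A) = 7 + (-1 - 1*2) = 7 + (-1 - 2) = 7 - 3 = 4)
L(p) = (4 + p)²
L(H(-6, -11)) - l(-26, -124) = (4 + (5 - 6))² - 1*(-124) = (4 - 1)² + 124 = 3² + 124 = 9 + 124 = 133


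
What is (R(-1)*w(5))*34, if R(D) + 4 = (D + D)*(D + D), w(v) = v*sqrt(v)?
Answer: 0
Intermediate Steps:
w(v) = v**(3/2)
R(D) = -4 + 4*D**2 (R(D) = -4 + (D + D)*(D + D) = -4 + (2*D)*(2*D) = -4 + 4*D**2)
(R(-1)*w(5))*34 = ((-4 + 4*(-1)**2)*5**(3/2))*34 = ((-4 + 4*1)*(5*sqrt(5)))*34 = ((-4 + 4)*(5*sqrt(5)))*34 = (0*(5*sqrt(5)))*34 = 0*34 = 0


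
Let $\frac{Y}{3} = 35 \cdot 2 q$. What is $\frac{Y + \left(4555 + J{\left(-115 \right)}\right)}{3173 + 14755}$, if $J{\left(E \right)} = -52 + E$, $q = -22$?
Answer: $- \frac{29}{2241} \approx -0.012941$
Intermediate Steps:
$Y = -4620$ ($Y = 3 \cdot 35 \cdot 2 \left(-22\right) = 3 \cdot 70 \left(-22\right) = 3 \left(-1540\right) = -4620$)
$\frac{Y + \left(4555 + J{\left(-115 \right)}\right)}{3173 + 14755} = \frac{-4620 + \left(4555 - 167\right)}{3173 + 14755} = \frac{-4620 + \left(4555 - 167\right)}{17928} = \left(-4620 + 4388\right) \frac{1}{17928} = \left(-232\right) \frac{1}{17928} = - \frac{29}{2241}$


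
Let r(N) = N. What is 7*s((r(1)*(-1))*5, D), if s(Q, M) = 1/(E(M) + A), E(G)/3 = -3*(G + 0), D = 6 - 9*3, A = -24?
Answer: 7/165 ≈ 0.042424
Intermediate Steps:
D = -21 (D = 6 - 27 = -21)
E(G) = -9*G (E(G) = 3*(-3*(G + 0)) = 3*(-3*G) = -9*G)
s(Q, M) = 1/(-24 - 9*M) (s(Q, M) = 1/(-9*M - 24) = 1/(-24 - 9*M))
7*s((r(1)*(-1))*5, D) = 7*(-1/(24 + 9*(-21))) = 7*(-1/(24 - 189)) = 7*(-1/(-165)) = 7*(-1*(-1/165)) = 7*(1/165) = 7/165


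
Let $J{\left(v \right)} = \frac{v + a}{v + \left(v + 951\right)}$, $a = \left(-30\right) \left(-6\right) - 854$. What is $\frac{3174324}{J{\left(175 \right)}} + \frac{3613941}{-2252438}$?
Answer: $- \frac{9302110173844071}{1123966562} \approx -8.2761 \cdot 10^{6}$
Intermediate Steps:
$a = -674$ ($a = 180 - 854 = -674$)
$J{\left(v \right)} = \frac{-674 + v}{951 + 2 v}$ ($J{\left(v \right)} = \frac{v - 674}{v + \left(v + 951\right)} = \frac{-674 + v}{v + \left(951 + v\right)} = \frac{-674 + v}{951 + 2 v}$)
$\frac{3174324}{J{\left(175 \right)}} + \frac{3613941}{-2252438} = \frac{3174324}{\frac{1}{951 + 2 \cdot 175} \left(-674 + 175\right)} + \frac{3613941}{-2252438} = \frac{3174324}{\frac{1}{951 + 350} \left(-499\right)} + 3613941 \left(- \frac{1}{2252438}\right) = \frac{3174324}{\frac{1}{1301} \left(-499\right)} - \frac{3613941}{2252438} = \frac{3174324}{- \frac{499}{1301}} - \frac{3613941}{2252438} = 3174324 \left(- \frac{1301}{499}\right) - \frac{3613941}{2252438} = - \frac{4129795524}{499} - \frac{3613941}{2252438} = - \frac{9302110173844071}{1123966562}$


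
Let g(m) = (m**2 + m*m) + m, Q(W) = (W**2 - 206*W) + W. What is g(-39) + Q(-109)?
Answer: 37229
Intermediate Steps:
Q(W) = W**2 - 205*W
g(m) = m + 2*m**2 (g(m) = (m**2 + m**2) + m = 2*m**2 + m = m + 2*m**2)
g(-39) + Q(-109) = -39*(1 + 2*(-39)) - 109*(-205 - 109) = -39*(1 - 78) - 109*(-314) = -39*(-77) + 34226 = 3003 + 34226 = 37229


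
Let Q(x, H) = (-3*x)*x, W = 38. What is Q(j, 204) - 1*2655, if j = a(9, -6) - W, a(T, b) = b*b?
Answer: -2667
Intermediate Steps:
a(T, b) = b²
j = -2 (j = (-6)² - 1*38 = 36 - 38 = -2)
Q(x, H) = -3*x²
Q(j, 204) - 1*2655 = -3*(-2)² - 1*2655 = -3*4 - 2655 = -12 - 2655 = -2667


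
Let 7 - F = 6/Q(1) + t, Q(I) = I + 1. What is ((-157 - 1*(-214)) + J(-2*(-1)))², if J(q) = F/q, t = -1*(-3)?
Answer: 13225/4 ≈ 3306.3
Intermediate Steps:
t = 3
Q(I) = 1 + I
F = 1 (F = 7 - (6/(1 + 1) + 3) = 7 - (6/2 + 3) = 7 - (6*(½) + 3) = 7 - (3 + 3) = 7 - 1*6 = 7 - 6 = 1)
J(q) = 1/q
((-157 - 1*(-214)) + J(-2*(-1)))² = ((-157 - 1*(-214)) + 1/(-2*(-1)))² = ((-157 + 214) + 1/2)² = (57 + ½)² = (115/2)² = 13225/4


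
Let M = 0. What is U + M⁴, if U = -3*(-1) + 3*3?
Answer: 12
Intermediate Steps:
U = 12 (U = 3 + 9 = 12)
U + M⁴ = 12 + 0⁴ = 12 + 0 = 12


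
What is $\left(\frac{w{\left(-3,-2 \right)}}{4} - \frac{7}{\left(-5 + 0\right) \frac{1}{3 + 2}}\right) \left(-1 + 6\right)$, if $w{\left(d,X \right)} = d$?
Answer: $\frac{125}{4} \approx 31.25$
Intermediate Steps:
$\left(\frac{w{\left(-3,-2 \right)}}{4} - \frac{7}{\left(-5 + 0\right) \frac{1}{3 + 2}}\right) \left(-1 + 6\right) = \left(- \frac{3}{4} - \frac{7}{\left(-5 + 0\right) \frac{1}{3 + 2}}\right) \left(-1 + 6\right) = \left(\left(-3\right) \frac{1}{4} - \frac{7}{\left(-5\right) \frac{1}{5}}\right) 5 = \left(- \frac{3}{4} - \frac{7}{\left(-5\right) \frac{1}{5}}\right) 5 = \left(- \frac{3}{4} - \frac{7}{-1}\right) 5 = \left(- \frac{3}{4} - -7\right) 5 = \left(- \frac{3}{4} + 7\right) 5 = \frac{25}{4} \cdot 5 = \frac{125}{4}$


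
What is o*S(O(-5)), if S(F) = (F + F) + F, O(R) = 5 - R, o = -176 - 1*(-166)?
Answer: -300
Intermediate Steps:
o = -10 (o = -176 + 166 = -10)
S(F) = 3*F (S(F) = 2*F + F = 3*F)
o*S(O(-5)) = -30*(5 - 1*(-5)) = -30*(5 + 5) = -30*10 = -10*30 = -300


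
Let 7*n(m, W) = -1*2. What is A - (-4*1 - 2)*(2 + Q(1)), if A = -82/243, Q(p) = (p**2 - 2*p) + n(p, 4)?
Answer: 6716/1701 ≈ 3.9483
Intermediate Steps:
n(m, W) = -2/7 (n(m, W) = (-1*2)/7 = (1/7)*(-2) = -2/7)
Q(p) = -2/7 + p**2 - 2*p (Q(p) = (p**2 - 2*p) - 2/7 = -2/7 + p**2 - 2*p)
A = -82/243 (A = -82*1/243 = -82/243 ≈ -0.33745)
A - (-4*1 - 2)*(2 + Q(1)) = -82/243 - (-4*1 - 2)*(2 + (-2/7 + 1**2 - 2*1)) = -82/243 - (-4 - 2)*(2 + (-2/7 + 1 - 2)) = -82/243 - (-6)*(2 - 9/7) = -82/243 - (-6)*5/7 = -82/243 - 1*(-30/7) = -82/243 + 30/7 = 6716/1701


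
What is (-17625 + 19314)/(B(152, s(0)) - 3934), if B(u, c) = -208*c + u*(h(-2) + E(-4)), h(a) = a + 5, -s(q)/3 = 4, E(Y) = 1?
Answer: -1689/830 ≈ -2.0349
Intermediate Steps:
s(q) = -12 (s(q) = -3*4 = -12)
h(a) = 5 + a
B(u, c) = -208*c + 4*u (B(u, c) = -208*c + u*((5 - 2) + 1) = -208*c + u*(3 + 1) = -208*c + u*4 = -208*c + 4*u)
(-17625 + 19314)/(B(152, s(0)) - 3934) = (-17625 + 19314)/((-208*(-12) + 4*152) - 3934) = 1689/((2496 + 608) - 3934) = 1689/(3104 - 3934) = 1689/(-830) = 1689*(-1/830) = -1689/830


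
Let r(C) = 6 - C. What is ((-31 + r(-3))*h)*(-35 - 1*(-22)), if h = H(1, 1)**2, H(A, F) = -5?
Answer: 7150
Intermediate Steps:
h = 25 (h = (-5)**2 = 25)
((-31 + r(-3))*h)*(-35 - 1*(-22)) = ((-31 + (6 - 1*(-3)))*25)*(-35 - 1*(-22)) = ((-31 + (6 + 3))*25)*(-35 + 22) = ((-31 + 9)*25)*(-13) = -22*25*(-13) = -550*(-13) = 7150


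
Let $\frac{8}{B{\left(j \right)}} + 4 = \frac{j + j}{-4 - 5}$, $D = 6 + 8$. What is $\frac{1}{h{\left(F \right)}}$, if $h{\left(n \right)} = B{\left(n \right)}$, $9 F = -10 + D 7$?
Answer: $- \frac{125}{162} \approx -0.7716$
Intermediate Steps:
$D = 14$
$F = \frac{88}{9}$ ($F = \frac{-10 + 14 \cdot 7}{9} = \frac{-10 + 98}{9} = \frac{1}{9} \cdot 88 = \frac{88}{9} \approx 9.7778$)
$B{\left(j \right)} = \frac{8}{-4 - \frac{2 j}{9}}$ ($B{\left(j \right)} = \frac{8}{-4 + \frac{j + j}{-4 - 5}} = \frac{8}{-4 + \frac{2 j}{-9}} = \frac{8}{-4 + 2 j \left(- \frac{1}{9}\right)} = \frac{8}{-4 - \frac{2 j}{9}}$)
$h{\left(n \right)} = - \frac{36}{18 + n}$
$\frac{1}{h{\left(F \right)}} = \frac{1}{\left(-36\right) \frac{1}{18 + \frac{88}{9}}} = \frac{1}{\left(-36\right) \frac{1}{\frac{250}{9}}} = \frac{1}{\left(-36\right) \frac{9}{250}} = \frac{1}{- \frac{162}{125}} = - \frac{125}{162}$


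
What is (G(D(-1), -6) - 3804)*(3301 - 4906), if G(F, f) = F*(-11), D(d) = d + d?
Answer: 6070110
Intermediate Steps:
D(d) = 2*d
G(F, f) = -11*F
(G(D(-1), -6) - 3804)*(3301 - 4906) = (-22*(-1) - 3804)*(3301 - 4906) = (-11*(-2) - 3804)*(-1605) = (22 - 3804)*(-1605) = -3782*(-1605) = 6070110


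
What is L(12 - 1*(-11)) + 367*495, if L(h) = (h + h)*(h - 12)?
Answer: 182171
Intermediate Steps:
L(h) = 2*h*(-12 + h) (L(h) = (2*h)*(-12 + h) = 2*h*(-12 + h))
L(12 - 1*(-11)) + 367*495 = 2*(12 - 1*(-11))*(-12 + (12 - 1*(-11))) + 367*495 = 2*(12 + 11)*(-12 + (12 + 11)) + 181665 = 2*23*(-12 + 23) + 181665 = 2*23*11 + 181665 = 506 + 181665 = 182171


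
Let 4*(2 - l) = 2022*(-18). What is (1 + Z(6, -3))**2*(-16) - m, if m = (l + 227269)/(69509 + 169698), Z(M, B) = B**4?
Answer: -25735082258/239207 ≈ -1.0759e+5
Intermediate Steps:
l = 9101 (l = 2 - 1011*(-18)/2 = 2 - 1/4*(-36396) = 2 + 9099 = 9101)
m = 236370/239207 (m = (9101 + 227269)/(69509 + 169698) = 236370/239207 ≈ 0.98814)
(1 + Z(6, -3))**2*(-16) - m = (1 + (-3)**4)**2*(-16) - 1*236370/239207 = (1 + 81)**2*(-16) - 236370/239207 = 82**2*(-16) - 236370/239207 = 6724*(-16) - 236370/239207 = -107584 - 236370/239207 = -25735082258/239207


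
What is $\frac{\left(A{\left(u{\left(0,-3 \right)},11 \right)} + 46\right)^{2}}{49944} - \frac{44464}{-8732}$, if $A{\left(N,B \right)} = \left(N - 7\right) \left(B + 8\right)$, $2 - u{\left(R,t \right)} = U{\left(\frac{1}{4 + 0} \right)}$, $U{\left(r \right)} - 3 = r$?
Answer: $\frac{9311251631}{1744444032} \approx 5.3377$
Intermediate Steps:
$U{\left(r \right)} = 3 + r$
$u{\left(R,t \right)} = - \frac{5}{4}$ ($u{\left(R,t \right)} = 2 - \left(3 + \frac{1}{4 + 0}\right) = 2 - \left(3 + \frac{1}{4}\right) = 2 - \frac{13}{4} = - \frac{5}{4}$)
$A{\left(N,B \right)} = \left(-7 + N\right) \left(8 + B\right)$
$\frac{\left(A{\left(u{\left(0,-3 \right)},11 \right)} + 46\right)^{2}}{49944} - \frac{44464}{-8732} = \frac{\left(\left(-56 - 77 + 8 \left(- \frac{5}{4}\right) + 11 \left(- \frac{5}{4}\right)\right) + 46\right)^{2}}{49944} - \frac{44464}{-8732} = \left(\left(-56 - 77 - 10 - \frac{55}{4}\right) + 46\right)^{2} \cdot \frac{1}{49944} - - \frac{11116}{2183} = \left(- \frac{627}{4} + 46\right)^{2} \cdot \frac{1}{49944} + \frac{11116}{2183} = \left(- \frac{443}{4}\right)^{2} \cdot \frac{1}{49944} + \frac{11116}{2183} = \frac{196249}{16} \cdot \frac{1}{49944} + \frac{11116}{2183} = \frac{196249}{799104} + \frac{11116}{2183} = \frac{9311251631}{1744444032}$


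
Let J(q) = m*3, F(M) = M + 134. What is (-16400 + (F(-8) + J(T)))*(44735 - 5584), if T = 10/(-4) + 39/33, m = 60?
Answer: -630096194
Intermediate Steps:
F(M) = 134 + M
T = -29/22 (T = 10*(-¼) + 39*(1/33) = -5/2 + 13/11 = -29/22 ≈ -1.3182)
J(q) = 180 (J(q) = 60*3 = 180)
(-16400 + (F(-8) + J(T)))*(44735 - 5584) = (-16400 + ((134 - 8) + 180))*(44735 - 5584) = (-16400 + (126 + 180))*39151 = (-16400 + 306)*39151 = -16094*39151 = -630096194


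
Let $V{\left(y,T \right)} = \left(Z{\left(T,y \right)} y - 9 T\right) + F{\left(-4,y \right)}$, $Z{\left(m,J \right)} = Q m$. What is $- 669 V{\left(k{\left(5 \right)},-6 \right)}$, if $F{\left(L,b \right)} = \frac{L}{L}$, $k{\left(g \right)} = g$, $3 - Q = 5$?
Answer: $-76935$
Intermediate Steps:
$Q = -2$ ($Q = 3 - 5 = -2$)
$F{\left(L,b \right)} = 1$
$Z{\left(m,J \right)} = - 2 m$
$V{\left(y,T \right)} = 1 - 9 T - 2 T y$ ($V{\left(y,T \right)} = \left(- 2 T y - 9 T\right) + 1 = \left(- 9 T - 2 T y\right) + 1 = 1 - 9 T - 2 T y$)
$- 669 V{\left(k{\left(5 \right)},-6 \right)} = - 669 \left(1 - -54 - \left(-12\right) 5\right) = - 669 \left(1 + 54 + 60\right) = \left(-669\right) 115 = -76935$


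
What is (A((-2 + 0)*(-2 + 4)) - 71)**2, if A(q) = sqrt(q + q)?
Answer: 5033 - 284*I*sqrt(2) ≈ 5033.0 - 401.64*I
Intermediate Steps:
A(q) = sqrt(2)*sqrt(q) (A(q) = sqrt(2*q) = sqrt(2)*sqrt(q))
(A((-2 + 0)*(-2 + 4)) - 71)**2 = (sqrt(2)*sqrt((-2 + 0)*(-2 + 4)) - 71)**2 = (sqrt(2)*sqrt(-2*2) - 71)**2 = (sqrt(2)*sqrt(-4) - 71)**2 = (sqrt(2)*(2*I) - 71)**2 = (2*I*sqrt(2) - 71)**2 = (-71 + 2*I*sqrt(2))**2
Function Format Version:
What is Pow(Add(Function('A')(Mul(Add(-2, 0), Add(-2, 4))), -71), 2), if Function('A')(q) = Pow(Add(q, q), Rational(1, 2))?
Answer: Add(5033, Mul(-284, I, Pow(2, Rational(1, 2)))) ≈ Add(5033.0, Mul(-401.64, I))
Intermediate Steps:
Function('A')(q) = Mul(Pow(2, Rational(1, 2)), Pow(q, Rational(1, 2))) (Function('A')(q) = Pow(Mul(2, q), Rational(1, 2)) = Mul(Pow(2, Rational(1, 2)), Pow(q, Rational(1, 2))))
Pow(Add(Function('A')(Mul(Add(-2, 0), Add(-2, 4))), -71), 2) = Pow(Add(Mul(Pow(2, Rational(1, 2)), Pow(Mul(Add(-2, 0), Add(-2, 4)), Rational(1, 2))), -71), 2) = Pow(Add(Mul(Pow(2, Rational(1, 2)), Pow(Mul(-2, 2), Rational(1, 2))), -71), 2) = Pow(Add(Mul(Pow(2, Rational(1, 2)), Pow(-4, Rational(1, 2))), -71), 2) = Pow(Add(Mul(Pow(2, Rational(1, 2)), Mul(2, I)), -71), 2) = Pow(Add(Mul(2, I, Pow(2, Rational(1, 2))), -71), 2) = Pow(Add(-71, Mul(2, I, Pow(2, Rational(1, 2)))), 2)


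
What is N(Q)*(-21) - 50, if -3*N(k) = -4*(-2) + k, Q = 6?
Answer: 48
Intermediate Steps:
N(k) = -8/3 - k/3 (N(k) = -(-4*(-2) + k)/3 = -(8 + k)/3 = -8/3 - k/3)
N(Q)*(-21) - 50 = (-8/3 - ⅓*6)*(-21) - 50 = (-8/3 - 2)*(-21) - 50 = -14/3*(-21) - 50 = 98 - 50 = 48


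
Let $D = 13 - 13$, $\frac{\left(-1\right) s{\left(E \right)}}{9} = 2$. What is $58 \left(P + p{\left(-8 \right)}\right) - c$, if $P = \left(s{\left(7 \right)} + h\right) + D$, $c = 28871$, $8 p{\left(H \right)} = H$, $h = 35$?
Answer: $-27943$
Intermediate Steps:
$p{\left(H \right)} = \frac{H}{8}$
$s{\left(E \right)} = -18$ ($s{\left(E \right)} = \left(-9\right) 2 = -18$)
$D = 0$ ($D = 13 - 13 = 0$)
$P = 17$ ($P = \left(-18 + 35\right) + 0 = 17 + 0 = 17$)
$58 \left(P + p{\left(-8 \right)}\right) - c = 58 \left(17 + \frac{1}{8} \left(-8\right)\right) - 28871 = 58 \left(17 - 1\right) - 28871 = 58 \cdot 16 - 28871 = 928 - 28871 = -27943$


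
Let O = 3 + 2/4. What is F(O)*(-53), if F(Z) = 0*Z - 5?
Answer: 265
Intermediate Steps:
O = 7/2 (O = 3 + 2*(¼) = 3 + ½ = 7/2 ≈ 3.5000)
F(Z) = -5 (F(Z) = 0 - 5 = -5)
F(O)*(-53) = -5*(-53) = 265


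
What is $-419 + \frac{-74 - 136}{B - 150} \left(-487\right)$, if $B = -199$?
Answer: $- \frac{248501}{349} \approx -712.04$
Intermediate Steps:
$-419 + \frac{-74 - 136}{B - 150} \left(-487\right) = -419 + \frac{-74 - 136}{-199 - 150} \left(-487\right) = -419 + - \frac{210}{-349} \left(-487\right) = -419 + \left(-210\right) \left(- \frac{1}{349}\right) \left(-487\right) = -419 + \frac{210}{349} \left(-487\right) = -419 - \frac{102270}{349} = - \frac{248501}{349}$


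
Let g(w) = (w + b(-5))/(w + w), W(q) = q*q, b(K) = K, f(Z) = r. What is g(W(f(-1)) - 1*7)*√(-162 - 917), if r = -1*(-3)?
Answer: -3*I*√1079/4 ≈ -24.636*I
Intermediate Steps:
r = 3
f(Z) = 3
W(q) = q²
g(w) = (-5 + w)/(2*w) (g(w) = (w - 5)/(w + w) = (-5 + w)/((2*w)) = (-5 + w)*(1/(2*w)) = (-5 + w)/(2*w))
g(W(f(-1)) - 1*7)*√(-162 - 917) = ((-5 + (3² - 1*7))/(2*(3² - 1*7)))*√(-162 - 917) = ((-5 + (9 - 7))/(2*(9 - 7)))*√(-1079) = ((½)*(-5 + 2)/2)*(I*√1079) = ((½)*(½)*(-3))*(I*√1079) = -3*I*√1079/4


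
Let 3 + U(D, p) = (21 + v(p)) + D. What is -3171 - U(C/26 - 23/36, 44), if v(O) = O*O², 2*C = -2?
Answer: -41358247/468 ≈ -88372.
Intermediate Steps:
C = -1 (C = (½)*(-2) = -1)
v(O) = O³
U(D, p) = 18 + D + p³ (U(D, p) = -3 + ((21 + p³) + D) = -3 + (21 + D + p³) = 18 + D + p³)
-3171 - U(C/26 - 23/36, 44) = -3171 - (18 + (-1/26 - 23/36) + 44³) = -3171 - (18 + (-1*1/26 - 23*1/36) + 85184) = -3171 - (18 + (-1/26 - 23/36) + 85184) = -3171 - (18 - 317/468 + 85184) = -3171 - 1*39874219/468 = -3171 - 39874219/468 = -41358247/468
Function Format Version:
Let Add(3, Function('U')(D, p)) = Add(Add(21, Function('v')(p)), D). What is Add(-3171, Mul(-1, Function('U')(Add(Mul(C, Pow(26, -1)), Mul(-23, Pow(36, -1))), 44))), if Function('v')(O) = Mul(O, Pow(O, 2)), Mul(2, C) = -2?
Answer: Rational(-41358247, 468) ≈ -88372.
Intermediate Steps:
C = -1 (C = Mul(Rational(1, 2), -2) = -1)
Function('v')(O) = Pow(O, 3)
Function('U')(D, p) = Add(18, D, Pow(p, 3)) (Function('U')(D, p) = Add(-3, Add(Add(21, Pow(p, 3)), D)) = Add(-3, Add(21, D, Pow(p, 3))) = Add(18, D, Pow(p, 3)))
Add(-3171, Mul(-1, Function('U')(Add(Mul(C, Pow(26, -1)), Mul(-23, Pow(36, -1))), 44))) = Add(-3171, Mul(-1, Add(18, Add(Mul(-1, Pow(26, -1)), Mul(-23, Pow(36, -1))), Pow(44, 3)))) = Add(-3171, Mul(-1, Add(18, Add(Mul(-1, Rational(1, 26)), Mul(-23, Rational(1, 36))), 85184))) = Add(-3171, Mul(-1, Add(18, Add(Rational(-1, 26), Rational(-23, 36)), 85184))) = Add(-3171, Mul(-1, Add(18, Rational(-317, 468), 85184))) = Add(-3171, Mul(-1, Rational(39874219, 468))) = Add(-3171, Rational(-39874219, 468)) = Rational(-41358247, 468)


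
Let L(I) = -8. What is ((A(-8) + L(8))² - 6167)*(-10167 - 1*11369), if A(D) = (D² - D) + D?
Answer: 65275616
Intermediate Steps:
A(D) = D²
((A(-8) + L(8))² - 6167)*(-10167 - 1*11369) = (((-8)² - 8)² - 6167)*(-10167 - 1*11369) = ((64 - 8)² - 6167)*(-10167 - 11369) = (56² - 6167)*(-21536) = (3136 - 6167)*(-21536) = -3031*(-21536) = 65275616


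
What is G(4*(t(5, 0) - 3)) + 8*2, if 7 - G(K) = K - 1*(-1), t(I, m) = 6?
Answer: 10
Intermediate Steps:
G(K) = 6 - K (G(K) = 7 - (K - 1*(-1)) = 7 - (K + 1) = 7 - (1 + K) = 7 + (-1 - K) = 6 - K)
G(4*(t(5, 0) - 3)) + 8*2 = (6 - 4*(6 - 3)) + 8*2 = (6 - 4*3) + 16 = (6 - 1*12) + 16 = (6 - 12) + 16 = -6 + 16 = 10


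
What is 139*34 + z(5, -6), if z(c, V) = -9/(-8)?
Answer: 37817/8 ≈ 4727.1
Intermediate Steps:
z(c, V) = 9/8 (z(c, V) = -9*(-⅛) = 9/8)
139*34 + z(5, -6) = 139*34 + 9/8 = 4726 + 9/8 = 37817/8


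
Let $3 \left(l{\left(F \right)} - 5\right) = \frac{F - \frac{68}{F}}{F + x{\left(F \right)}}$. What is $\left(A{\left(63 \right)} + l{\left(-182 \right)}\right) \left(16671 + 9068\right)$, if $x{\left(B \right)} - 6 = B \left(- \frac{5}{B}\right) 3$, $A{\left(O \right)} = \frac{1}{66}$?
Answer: $\frac{7497068393}{54626} \approx 1.3724 \cdot 10^{5}$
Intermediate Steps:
$A{\left(O \right)} = \frac{1}{66}$
$x{\left(B \right)} = -9$ ($x{\left(B \right)} = 6 + B \left(- \frac{5}{B}\right) 3 = 6 - 15 = -9$)
$l{\left(F \right)} = 5 + \frac{F - \frac{68}{F}}{3 \left(-9 + F\right)}$ ($l{\left(F \right)} = 5 + \frac{\left(F - \frac{68}{F}\right) \frac{1}{F - 9}}{3} = 5 + \frac{\left(F - \frac{68}{F}\right) \frac{1}{-9 + F}}{3} = 5 + \frac{\frac{1}{-9 + F} \left(F - \frac{68}{F}\right)}{3} = 5 + \frac{F - \frac{68}{F}}{3 \left(-9 + F\right)}$)
$\left(A{\left(63 \right)} + l{\left(-182 \right)}\right) \left(16671 + 9068\right) = \left(\frac{1}{66} + \frac{-68 - -24570 + 16 \left(-182\right)^{2}}{3 \left(-182\right) \left(-9 - 182\right)}\right) \left(16671 + 9068\right) = \left(\frac{1}{66} + \frac{1}{3} \left(- \frac{1}{182}\right) \frac{1}{-191} \left(-68 + 24570 + 16 \cdot 33124\right)\right) 25739 = \left(\frac{1}{66} + \frac{1}{3} \left(- \frac{1}{182}\right) \left(- \frac{1}{191}\right) \left(-68 + 24570 + 529984\right)\right) 25739 = \left(\frac{1}{66} + \frac{1}{3} \left(- \frac{1}{182}\right) \left(- \frac{1}{191}\right) 554486\right) 25739 = \left(\frac{1}{66} + \frac{277243}{52143}\right) 25739 = \frac{2038909}{382382} \cdot 25739 = \frac{7497068393}{54626}$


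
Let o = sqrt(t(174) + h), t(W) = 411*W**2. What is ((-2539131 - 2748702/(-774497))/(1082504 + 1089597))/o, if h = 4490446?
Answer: -1966546593405*sqrt(16933882)/28487627672894430754 ≈ -0.00028407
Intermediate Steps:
o = sqrt(16933882) (o = sqrt(411*174**2 + 4490446) = sqrt(411*30276 + 4490446) = sqrt(12443436 + 4490446) = sqrt(16933882) ≈ 4115.1)
((-2539131 - 2748702/(-774497))/(1082504 + 1089597))/o = ((-2539131 - 2748702/(-774497))/(1082504 + 1089597))/(sqrt(16933882)) = ((-2539131 - 2748702*(-1/774497))/2172101)*(sqrt(16933882)/16933882) = ((-2539131 + 2748702/774497)*(1/2172101))*(sqrt(16933882)/16933882) = (-1966546593405/774497*1/2172101)*(sqrt(16933882)/16933882) = -1966546593405*sqrt(16933882)/28487627672894430754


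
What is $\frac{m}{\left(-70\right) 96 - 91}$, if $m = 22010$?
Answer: $- \frac{22010}{6811} \approx -3.2315$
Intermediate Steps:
$\frac{m}{\left(-70\right) 96 - 91} = \frac{22010}{\left(-70\right) 96 - 91} = \frac{22010}{-6720 - 91} = \frac{22010}{-6811} = 22010 \left(- \frac{1}{6811}\right) = - \frac{22010}{6811}$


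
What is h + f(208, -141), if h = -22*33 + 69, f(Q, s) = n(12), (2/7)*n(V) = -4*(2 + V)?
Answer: -853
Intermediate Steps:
n(V) = -28 - 14*V (n(V) = 7*(-4*(2 + V))/2 = 7*(-8 - 4*V)/2 = -28 - 14*V)
f(Q, s) = -196 (f(Q, s) = -28 - 14*12 = -28 - 168 = -196)
h = -657 (h = -726 + 69 = -657)
h + f(208, -141) = -657 - 196 = -853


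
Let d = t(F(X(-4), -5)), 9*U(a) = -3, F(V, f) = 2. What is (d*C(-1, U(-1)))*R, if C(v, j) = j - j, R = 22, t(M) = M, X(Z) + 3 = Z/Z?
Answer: 0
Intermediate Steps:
X(Z) = -2 (X(Z) = -3 + Z/Z = -3 + 1 = -2)
U(a) = -⅓ (U(a) = (⅑)*(-3) = -⅓)
d = 2
C(v, j) = 0
(d*C(-1, U(-1)))*R = (2*0)*22 = 0*22 = 0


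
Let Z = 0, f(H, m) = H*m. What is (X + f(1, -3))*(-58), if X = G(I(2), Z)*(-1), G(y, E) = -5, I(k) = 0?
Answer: -116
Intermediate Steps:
X = 5 (X = -5*(-1) = 5)
(X + f(1, -3))*(-58) = (5 + 1*(-3))*(-58) = (5 - 3)*(-58) = 2*(-58) = -116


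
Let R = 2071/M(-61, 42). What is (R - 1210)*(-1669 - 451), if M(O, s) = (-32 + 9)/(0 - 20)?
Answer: -28810800/23 ≈ -1.2526e+6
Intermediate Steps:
M(O, s) = 23/20 (M(O, s) = -23/(-20) = -23*(-1/20) = 23/20)
R = 41420/23 (R = 2071/(23/20) = 2071*(20/23) = 41420/23 ≈ 1800.9)
(R - 1210)*(-1669 - 451) = (41420/23 - 1210)*(-1669 - 451) = (13590/23)*(-2120) = -28810800/23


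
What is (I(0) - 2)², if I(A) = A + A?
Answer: 4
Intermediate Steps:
I(A) = 2*A
(I(0) - 2)² = (2*0 - 2)² = (0 - 2)² = (-2)² = 4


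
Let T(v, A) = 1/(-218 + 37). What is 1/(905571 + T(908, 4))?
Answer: 181/163908350 ≈ 1.1043e-6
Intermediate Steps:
T(v, A) = -1/181 (T(v, A) = 1/(-181) = -1/181)
1/(905571 + T(908, 4)) = 1/(905571 - 1/181) = 1/(163908350/181) = 181/163908350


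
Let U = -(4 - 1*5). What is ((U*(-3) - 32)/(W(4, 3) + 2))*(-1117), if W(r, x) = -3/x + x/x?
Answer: 39095/2 ≈ 19548.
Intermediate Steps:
W(r, x) = 1 - 3/x (W(r, x) = -3/x + 1 = 1 - 3/x)
U = 1 (U = -(4 - 5) = -1*(-1) = 1)
((U*(-3) - 32)/(W(4, 3) + 2))*(-1117) = ((1*(-3) - 32)/((-3 + 3)/3 + 2))*(-1117) = ((-3 - 32)/((⅓)*0 + 2))*(-1117) = -35/(0 + 2)*(-1117) = -35/2*(-1117) = 39095/2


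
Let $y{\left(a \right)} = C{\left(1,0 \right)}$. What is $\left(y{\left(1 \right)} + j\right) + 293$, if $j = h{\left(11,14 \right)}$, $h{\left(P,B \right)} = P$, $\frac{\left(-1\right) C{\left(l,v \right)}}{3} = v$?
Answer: $304$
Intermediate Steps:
$C{\left(l,v \right)} = - 3 v$
$y{\left(a \right)} = 0$ ($y{\left(a \right)} = \left(-3\right) 0 = 0$)
$j = 11$
$\left(y{\left(1 \right)} + j\right) + 293 = \left(0 + 11\right) + 293 = 11 + 293 = 304$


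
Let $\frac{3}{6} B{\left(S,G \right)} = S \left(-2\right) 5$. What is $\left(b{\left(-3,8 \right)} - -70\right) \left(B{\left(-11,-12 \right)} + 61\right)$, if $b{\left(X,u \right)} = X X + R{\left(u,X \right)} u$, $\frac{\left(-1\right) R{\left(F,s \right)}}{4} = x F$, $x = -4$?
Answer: $309943$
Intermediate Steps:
$R{\left(F,s \right)} = 16 F$ ($R{\left(F,s \right)} = - 4 \left(- 4 F\right) = 16 F$)
$b{\left(X,u \right)} = X^{2} + 16 u^{2}$ ($b{\left(X,u \right)} = X X + 16 u u = X^{2} + 16 u^{2}$)
$B{\left(S,G \right)} = - 20 S$ ($B{\left(S,G \right)} = 2 S \left(-2\right) 5 = 2 - 2 S 5 = 2 \left(- 10 S\right) = - 20 S$)
$\left(b{\left(-3,8 \right)} - -70\right) \left(B{\left(-11,-12 \right)} + 61\right) = \left(\left(\left(-3\right)^{2} + 16 \cdot 8^{2}\right) - -70\right) \left(\left(-20\right) \left(-11\right) + 61\right) = \left(\left(9 + 16 \cdot 64\right) + 70\right) \left(220 + 61\right) = \left(\left(9 + 1024\right) + 70\right) 281 = \left(1033 + 70\right) 281 = 1103 \cdot 281 = 309943$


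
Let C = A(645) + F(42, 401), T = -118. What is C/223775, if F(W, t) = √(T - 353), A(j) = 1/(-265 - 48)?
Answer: -1/70041575 + I*√471/223775 ≈ -1.4277e-8 + 9.6984e-5*I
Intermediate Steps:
A(j) = -1/313 (A(j) = 1/(-313) = -1/313)
F(W, t) = I*√471 (F(W, t) = √(-118 - 353) = √(-471) = I*√471)
C = -1/313 + I*√471 ≈ -0.0031949 + 21.703*I
C/223775 = (-1/313 + I*√471)/223775 = (-1/313 + I*√471)*(1/223775) = -1/70041575 + I*√471/223775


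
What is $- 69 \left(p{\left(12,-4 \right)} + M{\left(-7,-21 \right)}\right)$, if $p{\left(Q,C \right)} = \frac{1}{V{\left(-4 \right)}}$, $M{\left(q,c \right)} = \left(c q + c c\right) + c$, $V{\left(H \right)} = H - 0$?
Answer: $- \frac{156423}{4} \approx -39106.0$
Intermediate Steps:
$V{\left(H \right)} = H$ ($V{\left(H \right)} = H + 0 = H$)
$M{\left(q,c \right)} = c + c^{2} + c q$ ($M{\left(q,c \right)} = \left(c q + c^{2}\right) + c = \left(c^{2} + c q\right) + c = c + c^{2} + c q$)
$p{\left(Q,C \right)} = - \frac{1}{4}$ ($p{\left(Q,C \right)} = \frac{1}{-4} = - \frac{1}{4}$)
$- 69 \left(p{\left(12,-4 \right)} + M{\left(-7,-21 \right)}\right) = - 69 \left(- \frac{1}{4} - 21 \left(1 - 21 - 7\right)\right) = - 69 \left(- \frac{1}{4} - -567\right) = - 69 \left(- \frac{1}{4} + 567\right) = \left(-69\right) \frac{2267}{4} = - \frac{156423}{4}$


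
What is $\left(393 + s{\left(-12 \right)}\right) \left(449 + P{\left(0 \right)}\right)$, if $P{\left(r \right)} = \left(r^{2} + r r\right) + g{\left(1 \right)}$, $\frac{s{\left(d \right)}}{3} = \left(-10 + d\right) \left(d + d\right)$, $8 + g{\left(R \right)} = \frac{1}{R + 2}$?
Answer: $872516$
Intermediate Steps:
$g{\left(R \right)} = -8 + \frac{1}{2 + R}$ ($g{\left(R \right)} = -8 + \frac{1}{R + 2} = -8 + \frac{1}{2 + R}$)
$s{\left(d \right)} = 6 d \left(-10 + d\right)$ ($s{\left(d \right)} = 3 \left(-10 + d\right) \left(d + d\right) = 3 \left(-10 + d\right) 2 d = 3 \cdot 2 d \left(-10 + d\right) = 6 d \left(-10 + d\right)$)
$P{\left(r \right)} = - \frac{23}{3} + 2 r^{2}$ ($P{\left(r \right)} = \left(r^{2} + r r\right) + \frac{-15 - 8}{2 + 1} = \left(r^{2} + r^{2}\right) + \frac{-15 - 8}{3} = 2 r^{2} + \frac{1}{3} \left(-23\right) = 2 r^{2} - \frac{23}{3} = - \frac{23}{3} + 2 r^{2}$)
$\left(393 + s{\left(-12 \right)}\right) \left(449 + P{\left(0 \right)}\right) = \left(393 + 6 \left(-12\right) \left(-10 - 12\right)\right) \left(449 - \left(\frac{23}{3} - 2 \cdot 0^{2}\right)\right) = \left(393 + 6 \left(-12\right) \left(-22\right)\right) \left(449 + \left(- \frac{23}{3} + 2 \cdot 0\right)\right) = \left(393 + 1584\right) \left(449 + \left(- \frac{23}{3} + 0\right)\right) = 1977 \left(449 - \frac{23}{3}\right) = 1977 \cdot \frac{1324}{3} = 872516$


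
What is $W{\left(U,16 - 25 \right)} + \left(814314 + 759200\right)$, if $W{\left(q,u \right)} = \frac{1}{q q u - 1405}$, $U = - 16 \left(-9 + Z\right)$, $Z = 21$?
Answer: $\frac{524264968033}{333181} \approx 1.5735 \cdot 10^{6}$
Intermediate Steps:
$U = -192$ ($U = - 16 \left(-9 + 21\right) = \left(-16\right) 12 = -192$)
$W{\left(q,u \right)} = \frac{1}{-1405 + u q^{2}}$ ($W{\left(q,u \right)} = \frac{1}{q^{2} u - 1405} = \frac{1}{u q^{2} - 1405} = \frac{1}{-1405 + u q^{2}}$)
$W{\left(U,16 - 25 \right)} + \left(814314 + 759200\right) = \frac{1}{-1405 + \left(16 - 25\right) \left(-192\right)^{2}} + \left(814314 + 759200\right) = \frac{1}{-1405 + \left(16 - 25\right) 36864} + 1573514 = \frac{1}{-1405 - 331776} + 1573514 = \frac{1}{-333181} + 1573514 = - \frac{1}{333181} + 1573514 = \frac{524264968033}{333181}$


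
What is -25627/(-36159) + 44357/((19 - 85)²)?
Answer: 571845325/52502868 ≈ 10.892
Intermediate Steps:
-25627/(-36159) + 44357/((19 - 85)²) = -25627*(-1/36159) + 44357/((-66)²) = 25627/36159 + 44357/4356 = 571845325/52502868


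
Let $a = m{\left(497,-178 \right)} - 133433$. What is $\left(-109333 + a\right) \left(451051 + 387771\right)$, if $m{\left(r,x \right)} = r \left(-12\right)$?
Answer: $-208640196060$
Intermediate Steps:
$m{\left(r,x \right)} = - 12 r$
$a = -139397$ ($a = \left(-12\right) 497 - 133433 = -5964 - 133433 = -139397$)
$\left(-109333 + a\right) \left(451051 + 387771\right) = \left(-109333 - 139397\right) \left(451051 + 387771\right) = \left(-248730\right) 838822 = -208640196060$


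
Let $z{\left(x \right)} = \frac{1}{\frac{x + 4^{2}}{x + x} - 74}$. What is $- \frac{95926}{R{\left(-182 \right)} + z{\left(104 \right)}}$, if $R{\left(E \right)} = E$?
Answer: $\frac{91561367}{173732} \approx 527.03$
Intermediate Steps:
$z{\left(x \right)} = \frac{1}{-74 + \frac{16 + x}{2 x}}$ ($z{\left(x \right)} = \frac{1}{\frac{x + 16}{2 x} - 74} = \frac{1}{\left(16 + x\right) \frac{1}{2 x} - 74} = \frac{1}{\frac{16 + x}{2 x} - 74} = \frac{1}{-74 + \frac{16 + x}{2 x}}$)
$- \frac{95926}{R{\left(-182 \right)} + z{\left(104 \right)}} = - \frac{95926}{-182 - \frac{208}{-16 + 147 \cdot 104}} = - \frac{95926}{-182 - \frac{208}{-16 + 15288}} = - \frac{95926}{-182 - \frac{208}{15272}} = - \frac{95926}{-182 - 208 \cdot \frac{1}{15272}} = - \frac{95926}{-182 - \frac{26}{1909}} = - \frac{95926}{- \frac{347464}{1909}} = \left(-95926\right) \left(- \frac{1909}{347464}\right) = \frac{91561367}{173732}$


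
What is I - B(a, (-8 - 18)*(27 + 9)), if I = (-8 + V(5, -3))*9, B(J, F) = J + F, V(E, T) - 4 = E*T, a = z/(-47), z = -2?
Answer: 35953/47 ≈ 764.96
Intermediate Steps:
a = 2/47 (a = -2/(-47) = -2*(-1/47) = 2/47 ≈ 0.042553)
V(E, T) = 4 + E*T
B(J, F) = F + J
I = -171 (I = (-8 + (4 + 5*(-3)))*9 = (-8 + (4 - 15))*9 = (-8 - 11)*9 = -19*9 = -171)
I - B(a, (-8 - 18)*(27 + 9)) = -171 - ((-8 - 18)*(27 + 9) + 2/47) = -171 - (-26*36 + 2/47) = -171 - (-936 + 2/47) = -171 - 1*(-43990/47) = -171 + 43990/47 = 35953/47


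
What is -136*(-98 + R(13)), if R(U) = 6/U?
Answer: 172448/13 ≈ 13265.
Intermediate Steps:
-136*(-98 + R(13)) = -136*(-98 + 6/13) = -136*(-1268/13) = 172448/13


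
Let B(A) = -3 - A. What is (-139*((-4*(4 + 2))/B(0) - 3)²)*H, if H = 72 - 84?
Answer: 41700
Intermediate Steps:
H = -12
(-139*((-4*(4 + 2))/B(0) - 3)²)*H = -139*((-4*(4 + 2))/(-3 - 1*0) - 3)²*(-12) = -139*((-4*6)/(-3 + 0) - 3)²*(-12) = -139*(-24/(-3) - 3)²*(-12) = -139*(-24*(-⅓) - 3)²*(-12) = -139*(8 - 3)²*(-12) = -139*5²*(-12) = -139*25*(-12) = -3475*(-12) = 41700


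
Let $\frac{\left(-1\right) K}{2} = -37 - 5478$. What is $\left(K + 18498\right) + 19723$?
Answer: $49251$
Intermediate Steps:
$K = 11030$ ($K = - 2 \left(-37 - 5478\right) = \left(-2\right) \left(-5515\right) = 11030$)
$\left(K + 18498\right) + 19723 = \left(11030 + 18498\right) + 19723 = 29528 + 19723 = 49251$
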